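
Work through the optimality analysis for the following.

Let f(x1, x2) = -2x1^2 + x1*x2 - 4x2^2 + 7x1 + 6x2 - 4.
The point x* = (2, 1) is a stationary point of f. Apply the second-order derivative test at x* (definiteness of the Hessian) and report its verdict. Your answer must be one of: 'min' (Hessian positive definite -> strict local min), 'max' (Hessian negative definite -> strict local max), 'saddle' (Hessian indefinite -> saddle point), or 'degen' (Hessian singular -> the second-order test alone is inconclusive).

Compute the Hessian H = grad^2 f:
  H = [[-4, 1], [1, -8]]
Verify stationarity: grad f(x*) = H x* + g = (0, 0).
Eigenvalues of H: -8.2361, -3.7639.
Both eigenvalues < 0, so H is negative definite -> x* is a strict local max.

max


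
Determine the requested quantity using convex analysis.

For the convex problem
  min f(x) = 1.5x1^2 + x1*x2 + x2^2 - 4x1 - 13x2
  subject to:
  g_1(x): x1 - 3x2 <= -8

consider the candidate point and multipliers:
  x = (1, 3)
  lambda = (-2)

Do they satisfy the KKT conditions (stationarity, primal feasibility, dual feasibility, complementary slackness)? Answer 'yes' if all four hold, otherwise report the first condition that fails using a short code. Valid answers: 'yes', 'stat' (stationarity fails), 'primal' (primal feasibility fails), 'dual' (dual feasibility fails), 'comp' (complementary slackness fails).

Gradient of f: grad f(x) = Q x + c = (2, -6)
Constraint values g_i(x) = a_i^T x - b_i:
  g_1((1, 3)) = 0
Stationarity residual: grad f(x) + sum_i lambda_i a_i = (0, 0)
  -> stationarity OK
Primal feasibility (all g_i <= 0): OK
Dual feasibility (all lambda_i >= 0): FAILS
Complementary slackness (lambda_i * g_i(x) = 0 for all i): OK

Verdict: the first failing condition is dual_feasibility -> dual.

dual


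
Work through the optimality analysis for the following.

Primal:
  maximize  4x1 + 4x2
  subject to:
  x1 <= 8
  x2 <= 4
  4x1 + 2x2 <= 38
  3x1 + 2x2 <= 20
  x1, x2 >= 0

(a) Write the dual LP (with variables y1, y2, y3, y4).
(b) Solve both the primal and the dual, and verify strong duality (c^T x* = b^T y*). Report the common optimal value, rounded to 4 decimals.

The standard primal-dual pair for 'max c^T x s.t. A x <= b, x >= 0' is:
  Dual:  min b^T y  s.t.  A^T y >= c,  y >= 0.

So the dual LP is:
  minimize  8y1 + 4y2 + 38y3 + 20y4
  subject to:
    y1 + 4y3 + 3y4 >= 4
    y2 + 2y3 + 2y4 >= 4
    y1, y2, y3, y4 >= 0

Solving the primal: x* = (4, 4).
  primal value c^T x* = 32.
Solving the dual: y* = (0, 1.3333, 0, 1.3333).
  dual value b^T y* = 32.
Strong duality: c^T x* = b^T y*. Confirmed.

32


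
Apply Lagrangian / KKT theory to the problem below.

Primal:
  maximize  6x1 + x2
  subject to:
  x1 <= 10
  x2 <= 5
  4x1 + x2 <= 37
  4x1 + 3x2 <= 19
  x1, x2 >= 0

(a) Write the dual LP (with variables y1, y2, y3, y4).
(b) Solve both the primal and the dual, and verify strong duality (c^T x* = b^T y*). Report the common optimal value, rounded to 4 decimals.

The standard primal-dual pair for 'max c^T x s.t. A x <= b, x >= 0' is:
  Dual:  min b^T y  s.t.  A^T y >= c,  y >= 0.

So the dual LP is:
  minimize  10y1 + 5y2 + 37y3 + 19y4
  subject to:
    y1 + 4y3 + 4y4 >= 6
    y2 + y3 + 3y4 >= 1
    y1, y2, y3, y4 >= 0

Solving the primal: x* = (4.75, 0).
  primal value c^T x* = 28.5.
Solving the dual: y* = (0, 0, 0, 1.5).
  dual value b^T y* = 28.5.
Strong duality: c^T x* = b^T y*. Confirmed.

28.5


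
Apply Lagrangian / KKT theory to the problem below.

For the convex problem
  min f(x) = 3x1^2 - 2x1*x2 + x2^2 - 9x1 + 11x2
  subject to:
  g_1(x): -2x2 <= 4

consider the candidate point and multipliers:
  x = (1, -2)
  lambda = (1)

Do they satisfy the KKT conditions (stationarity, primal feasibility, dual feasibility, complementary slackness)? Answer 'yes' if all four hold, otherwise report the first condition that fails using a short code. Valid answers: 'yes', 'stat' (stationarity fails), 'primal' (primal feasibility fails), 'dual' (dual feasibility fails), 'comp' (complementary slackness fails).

Gradient of f: grad f(x) = Q x + c = (1, 5)
Constraint values g_i(x) = a_i^T x - b_i:
  g_1((1, -2)) = 0
Stationarity residual: grad f(x) + sum_i lambda_i a_i = (1, 3)
  -> stationarity FAILS
Primal feasibility (all g_i <= 0): OK
Dual feasibility (all lambda_i >= 0): OK
Complementary slackness (lambda_i * g_i(x) = 0 for all i): OK

Verdict: the first failing condition is stationarity -> stat.

stat


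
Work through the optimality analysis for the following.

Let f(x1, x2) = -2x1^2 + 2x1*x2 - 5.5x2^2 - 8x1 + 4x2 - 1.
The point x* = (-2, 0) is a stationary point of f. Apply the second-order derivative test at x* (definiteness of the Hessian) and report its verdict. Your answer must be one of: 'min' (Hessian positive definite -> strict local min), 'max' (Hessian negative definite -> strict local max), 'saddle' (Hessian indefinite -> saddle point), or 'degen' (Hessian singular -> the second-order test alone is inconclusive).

Compute the Hessian H = grad^2 f:
  H = [[-4, 2], [2, -11]]
Verify stationarity: grad f(x*) = H x* + g = (0, 0).
Eigenvalues of H: -11.5311, -3.4689.
Both eigenvalues < 0, so H is negative definite -> x* is a strict local max.

max


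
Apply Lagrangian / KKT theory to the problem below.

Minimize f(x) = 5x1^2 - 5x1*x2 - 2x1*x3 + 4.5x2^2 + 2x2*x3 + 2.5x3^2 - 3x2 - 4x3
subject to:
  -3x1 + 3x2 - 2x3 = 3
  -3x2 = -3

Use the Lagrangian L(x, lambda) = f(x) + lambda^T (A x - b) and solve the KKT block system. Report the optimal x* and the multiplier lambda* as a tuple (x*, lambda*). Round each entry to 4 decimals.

Form the Lagrangian:
  L(x, lambda) = (1/2) x^T Q x + c^T x + lambda^T (A x - b)
Stationarity (grad_x L = 0): Q x + c + A^T lambda = 0.
Primal feasibility: A x = b.

This gives the KKT block system:
  [ Q   A^T ] [ x     ]   [-c ]
  [ A    0  ] [ lambda ] = [ b ]

Solving the linear system:
  x*      = (0.0734, 1, -0.1101)
  lambda* = (-1.3486, 0.4557)
  f(x*)   = 1.4266

x* = (0.0734, 1, -0.1101), lambda* = (-1.3486, 0.4557)


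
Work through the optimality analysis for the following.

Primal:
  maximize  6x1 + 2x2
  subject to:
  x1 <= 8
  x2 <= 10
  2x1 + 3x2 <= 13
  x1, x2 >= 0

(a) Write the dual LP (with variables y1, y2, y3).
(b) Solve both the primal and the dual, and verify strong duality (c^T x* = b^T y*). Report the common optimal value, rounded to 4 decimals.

The standard primal-dual pair for 'max c^T x s.t. A x <= b, x >= 0' is:
  Dual:  min b^T y  s.t.  A^T y >= c,  y >= 0.

So the dual LP is:
  minimize  8y1 + 10y2 + 13y3
  subject to:
    y1 + 2y3 >= 6
    y2 + 3y3 >= 2
    y1, y2, y3 >= 0

Solving the primal: x* = (6.5, 0).
  primal value c^T x* = 39.
Solving the dual: y* = (0, 0, 3).
  dual value b^T y* = 39.
Strong duality: c^T x* = b^T y*. Confirmed.

39


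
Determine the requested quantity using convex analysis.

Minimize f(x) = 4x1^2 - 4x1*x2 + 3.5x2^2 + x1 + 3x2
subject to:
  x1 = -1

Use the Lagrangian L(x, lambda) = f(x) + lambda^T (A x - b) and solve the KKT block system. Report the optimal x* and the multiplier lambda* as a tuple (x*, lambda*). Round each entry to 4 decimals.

Form the Lagrangian:
  L(x, lambda) = (1/2) x^T Q x + c^T x + lambda^T (A x - b)
Stationarity (grad_x L = 0): Q x + c + A^T lambda = 0.
Primal feasibility: A x = b.

This gives the KKT block system:
  [ Q   A^T ] [ x     ]   [-c ]
  [ A    0  ] [ lambda ] = [ b ]

Solving the linear system:
  x*      = (-1, -1)
  lambda* = (3)
  f(x*)   = -0.5

x* = (-1, -1), lambda* = (3)


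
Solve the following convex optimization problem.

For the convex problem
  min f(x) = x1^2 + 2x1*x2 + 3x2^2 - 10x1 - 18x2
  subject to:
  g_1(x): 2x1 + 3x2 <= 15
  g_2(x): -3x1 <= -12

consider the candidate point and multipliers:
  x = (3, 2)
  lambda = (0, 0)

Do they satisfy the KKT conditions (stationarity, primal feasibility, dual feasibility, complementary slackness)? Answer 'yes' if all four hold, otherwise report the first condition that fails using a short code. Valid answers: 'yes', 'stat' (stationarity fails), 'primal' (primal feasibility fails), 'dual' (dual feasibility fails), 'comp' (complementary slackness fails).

Gradient of f: grad f(x) = Q x + c = (0, 0)
Constraint values g_i(x) = a_i^T x - b_i:
  g_1((3, 2)) = -3
  g_2((3, 2)) = 3
Stationarity residual: grad f(x) + sum_i lambda_i a_i = (0, 0)
  -> stationarity OK
Primal feasibility (all g_i <= 0): FAILS
Dual feasibility (all lambda_i >= 0): OK
Complementary slackness (lambda_i * g_i(x) = 0 for all i): OK

Verdict: the first failing condition is primal_feasibility -> primal.

primal


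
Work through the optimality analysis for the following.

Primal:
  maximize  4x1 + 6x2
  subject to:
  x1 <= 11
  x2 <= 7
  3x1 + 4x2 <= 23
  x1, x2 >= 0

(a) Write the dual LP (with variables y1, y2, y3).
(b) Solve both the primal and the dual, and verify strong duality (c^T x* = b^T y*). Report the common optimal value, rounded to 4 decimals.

The standard primal-dual pair for 'max c^T x s.t. A x <= b, x >= 0' is:
  Dual:  min b^T y  s.t.  A^T y >= c,  y >= 0.

So the dual LP is:
  minimize  11y1 + 7y2 + 23y3
  subject to:
    y1 + 3y3 >= 4
    y2 + 4y3 >= 6
    y1, y2, y3 >= 0

Solving the primal: x* = (0, 5.75).
  primal value c^T x* = 34.5.
Solving the dual: y* = (0, 0, 1.5).
  dual value b^T y* = 34.5.
Strong duality: c^T x* = b^T y*. Confirmed.

34.5


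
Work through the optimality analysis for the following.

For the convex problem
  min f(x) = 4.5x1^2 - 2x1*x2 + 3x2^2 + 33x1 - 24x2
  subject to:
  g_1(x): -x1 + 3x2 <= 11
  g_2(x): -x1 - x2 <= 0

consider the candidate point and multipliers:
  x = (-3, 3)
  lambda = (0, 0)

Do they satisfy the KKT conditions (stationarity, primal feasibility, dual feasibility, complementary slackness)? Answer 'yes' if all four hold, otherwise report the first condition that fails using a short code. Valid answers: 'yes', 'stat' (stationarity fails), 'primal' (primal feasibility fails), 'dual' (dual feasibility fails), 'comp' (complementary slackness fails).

Gradient of f: grad f(x) = Q x + c = (0, 0)
Constraint values g_i(x) = a_i^T x - b_i:
  g_1((-3, 3)) = 1
  g_2((-3, 3)) = 0
Stationarity residual: grad f(x) + sum_i lambda_i a_i = (0, 0)
  -> stationarity OK
Primal feasibility (all g_i <= 0): FAILS
Dual feasibility (all lambda_i >= 0): OK
Complementary slackness (lambda_i * g_i(x) = 0 for all i): OK

Verdict: the first failing condition is primal_feasibility -> primal.

primal


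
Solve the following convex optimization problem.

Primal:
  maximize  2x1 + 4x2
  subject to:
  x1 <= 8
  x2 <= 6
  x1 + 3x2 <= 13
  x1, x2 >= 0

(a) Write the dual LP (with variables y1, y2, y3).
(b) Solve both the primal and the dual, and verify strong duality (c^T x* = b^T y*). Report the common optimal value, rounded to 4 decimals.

The standard primal-dual pair for 'max c^T x s.t. A x <= b, x >= 0' is:
  Dual:  min b^T y  s.t.  A^T y >= c,  y >= 0.

So the dual LP is:
  minimize  8y1 + 6y2 + 13y3
  subject to:
    y1 + y3 >= 2
    y2 + 3y3 >= 4
    y1, y2, y3 >= 0

Solving the primal: x* = (8, 1.6667).
  primal value c^T x* = 22.6667.
Solving the dual: y* = (0.6667, 0, 1.3333).
  dual value b^T y* = 22.6667.
Strong duality: c^T x* = b^T y*. Confirmed.

22.6667


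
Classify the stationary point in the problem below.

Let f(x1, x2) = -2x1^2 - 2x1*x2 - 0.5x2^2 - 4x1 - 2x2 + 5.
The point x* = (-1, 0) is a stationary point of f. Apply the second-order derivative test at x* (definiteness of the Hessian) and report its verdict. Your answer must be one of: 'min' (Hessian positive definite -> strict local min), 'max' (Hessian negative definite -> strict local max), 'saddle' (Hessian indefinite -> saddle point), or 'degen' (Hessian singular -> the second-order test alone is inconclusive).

Compute the Hessian H = grad^2 f:
  H = [[-4, -2], [-2, -1]]
Verify stationarity: grad f(x*) = H x* + g = (0, 0).
Eigenvalues of H: -5, 0.
H has a zero eigenvalue (singular; negative semidefinite but not definite), so H is neither positive definite, negative definite, nor indefinite. The second-order test alone is inconclusive -> degen.
(Indeed, f is constant along the null direction of H through x*, so x* is not a strict local extremum.)

degen


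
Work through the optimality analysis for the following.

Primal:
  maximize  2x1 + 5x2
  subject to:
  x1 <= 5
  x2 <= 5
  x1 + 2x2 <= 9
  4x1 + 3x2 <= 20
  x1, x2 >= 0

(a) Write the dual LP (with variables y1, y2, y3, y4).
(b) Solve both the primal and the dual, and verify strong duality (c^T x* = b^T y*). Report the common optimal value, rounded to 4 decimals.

The standard primal-dual pair for 'max c^T x s.t. A x <= b, x >= 0' is:
  Dual:  min b^T y  s.t.  A^T y >= c,  y >= 0.

So the dual LP is:
  minimize  5y1 + 5y2 + 9y3 + 20y4
  subject to:
    y1 + y3 + 4y4 >= 2
    y2 + 2y3 + 3y4 >= 5
    y1, y2, y3, y4 >= 0

Solving the primal: x* = (0, 4.5).
  primal value c^T x* = 22.5.
Solving the dual: y* = (0, 0, 2.5, 0).
  dual value b^T y* = 22.5.
Strong duality: c^T x* = b^T y*. Confirmed.

22.5


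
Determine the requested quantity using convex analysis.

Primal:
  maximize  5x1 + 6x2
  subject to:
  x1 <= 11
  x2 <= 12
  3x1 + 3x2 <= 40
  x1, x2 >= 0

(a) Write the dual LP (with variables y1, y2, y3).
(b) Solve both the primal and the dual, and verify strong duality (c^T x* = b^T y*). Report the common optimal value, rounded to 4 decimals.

The standard primal-dual pair for 'max c^T x s.t. A x <= b, x >= 0' is:
  Dual:  min b^T y  s.t.  A^T y >= c,  y >= 0.

So the dual LP is:
  minimize  11y1 + 12y2 + 40y3
  subject to:
    y1 + 3y3 >= 5
    y2 + 3y3 >= 6
    y1, y2, y3 >= 0

Solving the primal: x* = (1.3333, 12).
  primal value c^T x* = 78.6667.
Solving the dual: y* = (0, 1, 1.6667).
  dual value b^T y* = 78.6667.
Strong duality: c^T x* = b^T y*. Confirmed.

78.6667


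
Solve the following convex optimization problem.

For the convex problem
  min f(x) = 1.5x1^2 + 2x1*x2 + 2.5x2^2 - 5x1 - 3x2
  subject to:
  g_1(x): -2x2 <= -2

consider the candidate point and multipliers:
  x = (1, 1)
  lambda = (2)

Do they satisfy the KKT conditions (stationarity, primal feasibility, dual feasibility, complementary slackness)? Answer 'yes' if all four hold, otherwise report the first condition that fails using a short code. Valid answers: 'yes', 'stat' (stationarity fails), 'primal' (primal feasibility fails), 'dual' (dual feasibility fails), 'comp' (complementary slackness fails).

Gradient of f: grad f(x) = Q x + c = (0, 4)
Constraint values g_i(x) = a_i^T x - b_i:
  g_1((1, 1)) = 0
Stationarity residual: grad f(x) + sum_i lambda_i a_i = (0, 0)
  -> stationarity OK
Primal feasibility (all g_i <= 0): OK
Dual feasibility (all lambda_i >= 0): OK
Complementary slackness (lambda_i * g_i(x) = 0 for all i): OK

Verdict: yes, KKT holds.

yes


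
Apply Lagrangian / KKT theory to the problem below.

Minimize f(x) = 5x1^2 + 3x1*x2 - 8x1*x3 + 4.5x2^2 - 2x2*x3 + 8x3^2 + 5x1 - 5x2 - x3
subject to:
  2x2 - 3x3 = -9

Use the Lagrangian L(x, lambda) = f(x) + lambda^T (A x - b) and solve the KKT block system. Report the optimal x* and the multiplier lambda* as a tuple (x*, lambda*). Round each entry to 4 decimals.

Form the Lagrangian:
  L(x, lambda) = (1/2) x^T Q x + c^T x + lambda^T (A x - b)
Stationarity (grad_x L = 0): Q x + c + A^T lambda = 0.
Primal feasibility: A x = b.

This gives the KKT block system:
  [ Q   A^T ] [ x     ]   [-c ]
  [ A    0  ] [ lambda ] = [ b ]

Solving the linear system:
  x*      = (1.6124, -1.2326, 2.1783)
  lambda* = (7.8062)
  f(x*)   = 41.1512

x* = (1.6124, -1.2326, 2.1783), lambda* = (7.8062)


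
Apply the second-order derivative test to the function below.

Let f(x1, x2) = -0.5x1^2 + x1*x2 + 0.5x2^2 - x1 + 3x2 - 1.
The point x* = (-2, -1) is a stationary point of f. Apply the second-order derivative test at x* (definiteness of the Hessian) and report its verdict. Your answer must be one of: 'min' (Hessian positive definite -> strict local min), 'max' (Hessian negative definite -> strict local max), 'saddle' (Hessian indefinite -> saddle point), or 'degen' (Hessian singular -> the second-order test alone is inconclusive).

Compute the Hessian H = grad^2 f:
  H = [[-1, 1], [1, 1]]
Verify stationarity: grad f(x*) = H x* + g = (0, 0).
Eigenvalues of H: -1.4142, 1.4142.
Eigenvalues have mixed signs, so H is indefinite -> x* is a saddle point.

saddle


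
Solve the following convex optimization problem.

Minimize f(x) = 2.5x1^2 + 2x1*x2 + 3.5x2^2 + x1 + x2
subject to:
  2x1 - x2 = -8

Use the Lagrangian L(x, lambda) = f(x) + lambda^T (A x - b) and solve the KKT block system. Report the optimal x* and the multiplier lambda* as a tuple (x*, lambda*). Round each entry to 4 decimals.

Form the Lagrangian:
  L(x, lambda) = (1/2) x^T Q x + c^T x + lambda^T (A x - b)
Stationarity (grad_x L = 0): Q x + c + A^T lambda = 0.
Primal feasibility: A x = b.

This gives the KKT block system:
  [ Q   A^T ] [ x     ]   [-c ]
  [ A    0  ] [ lambda ] = [ b ]

Solving the linear system:
  x*      = (-3.1951, 1.6098)
  lambda* = (5.878)
  f(x*)   = 22.7195

x* = (-3.1951, 1.6098), lambda* = (5.878)


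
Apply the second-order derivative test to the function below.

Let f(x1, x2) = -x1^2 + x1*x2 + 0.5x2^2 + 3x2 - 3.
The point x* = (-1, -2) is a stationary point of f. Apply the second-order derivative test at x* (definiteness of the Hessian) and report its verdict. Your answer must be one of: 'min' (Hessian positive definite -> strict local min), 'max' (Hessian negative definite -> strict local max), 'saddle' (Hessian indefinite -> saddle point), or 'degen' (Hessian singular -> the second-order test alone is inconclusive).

Compute the Hessian H = grad^2 f:
  H = [[-2, 1], [1, 1]]
Verify stationarity: grad f(x*) = H x* + g = (0, 0).
Eigenvalues of H: -2.3028, 1.3028.
Eigenvalues have mixed signs, so H is indefinite -> x* is a saddle point.

saddle


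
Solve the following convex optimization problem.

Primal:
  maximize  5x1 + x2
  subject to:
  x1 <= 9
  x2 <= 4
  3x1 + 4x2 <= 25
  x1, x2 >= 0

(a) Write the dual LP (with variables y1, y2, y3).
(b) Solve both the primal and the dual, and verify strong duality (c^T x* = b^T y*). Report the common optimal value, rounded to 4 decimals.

The standard primal-dual pair for 'max c^T x s.t. A x <= b, x >= 0' is:
  Dual:  min b^T y  s.t.  A^T y >= c,  y >= 0.

So the dual LP is:
  minimize  9y1 + 4y2 + 25y3
  subject to:
    y1 + 3y3 >= 5
    y2 + 4y3 >= 1
    y1, y2, y3 >= 0

Solving the primal: x* = (8.3333, 0).
  primal value c^T x* = 41.6667.
Solving the dual: y* = (0, 0, 1.6667).
  dual value b^T y* = 41.6667.
Strong duality: c^T x* = b^T y*. Confirmed.

41.6667


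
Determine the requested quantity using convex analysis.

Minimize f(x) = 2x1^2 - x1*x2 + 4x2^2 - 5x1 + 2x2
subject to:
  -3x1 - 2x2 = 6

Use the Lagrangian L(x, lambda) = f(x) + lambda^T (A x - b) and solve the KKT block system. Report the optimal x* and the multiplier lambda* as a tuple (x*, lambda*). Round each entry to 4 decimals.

Form the Lagrangian:
  L(x, lambda) = (1/2) x^T Q x + c^T x + lambda^T (A x - b)
Stationarity (grad_x L = 0): Q x + c + A^T lambda = 0.
Primal feasibility: A x = b.

This gives the KKT block system:
  [ Q   A^T ] [ x     ]   [-c ]
  [ A    0  ] [ lambda ] = [ b ]

Solving the linear system:
  x*      = (-1.24, -1.14)
  lambda* = (-2.94)
  f(x*)   = 10.78

x* = (-1.24, -1.14), lambda* = (-2.94)


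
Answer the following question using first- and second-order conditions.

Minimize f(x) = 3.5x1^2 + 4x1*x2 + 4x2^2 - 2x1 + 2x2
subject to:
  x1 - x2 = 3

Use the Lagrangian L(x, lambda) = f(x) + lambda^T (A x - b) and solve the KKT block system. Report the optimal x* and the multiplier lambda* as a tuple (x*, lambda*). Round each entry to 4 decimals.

Form the Lagrangian:
  L(x, lambda) = (1/2) x^T Q x + c^T x + lambda^T (A x - b)
Stationarity (grad_x L = 0): Q x + c + A^T lambda = 0.
Primal feasibility: A x = b.

This gives the KKT block system:
  [ Q   A^T ] [ x     ]   [-c ]
  [ A    0  ] [ lambda ] = [ b ]

Solving the linear system:
  x*      = (1.5652, -1.4348)
  lambda* = (-3.2174)
  f(x*)   = 1.8261

x* = (1.5652, -1.4348), lambda* = (-3.2174)


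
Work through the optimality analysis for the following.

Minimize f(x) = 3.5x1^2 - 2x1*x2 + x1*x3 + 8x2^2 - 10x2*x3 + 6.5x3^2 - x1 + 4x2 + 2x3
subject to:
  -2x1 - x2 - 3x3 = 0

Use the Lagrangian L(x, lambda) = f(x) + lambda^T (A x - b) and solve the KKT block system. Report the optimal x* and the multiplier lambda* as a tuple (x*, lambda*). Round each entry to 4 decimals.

Form the Lagrangian:
  L(x, lambda) = (1/2) x^T Q x + c^T x + lambda^T (A x - b)
Stationarity (grad_x L = 0): Q x + c + A^T lambda = 0.
Primal feasibility: A x = b.

This gives the KKT block system:
  [ Q   A^T ] [ x     ]   [-c ]
  [ A    0  ] [ lambda ] = [ b ]

Solving the linear system:
  x*      = (0.359, -0.2458, -0.1574)
  lambda* = (0.9235)
  f(x*)   = -0.8285

x* = (0.359, -0.2458, -0.1574), lambda* = (0.9235)


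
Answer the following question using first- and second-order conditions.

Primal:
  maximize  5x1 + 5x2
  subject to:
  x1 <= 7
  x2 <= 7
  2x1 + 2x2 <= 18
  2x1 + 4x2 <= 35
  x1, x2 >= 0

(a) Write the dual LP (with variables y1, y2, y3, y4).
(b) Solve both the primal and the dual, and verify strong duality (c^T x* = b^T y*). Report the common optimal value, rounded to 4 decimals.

The standard primal-dual pair for 'max c^T x s.t. A x <= b, x >= 0' is:
  Dual:  min b^T y  s.t.  A^T y >= c,  y >= 0.

So the dual LP is:
  minimize  7y1 + 7y2 + 18y3 + 35y4
  subject to:
    y1 + 2y3 + 2y4 >= 5
    y2 + 2y3 + 4y4 >= 5
    y1, y2, y3, y4 >= 0

Solving the primal: x* = (7, 2).
  primal value c^T x* = 45.
Solving the dual: y* = (0, 0, 2.5, 0).
  dual value b^T y* = 45.
Strong duality: c^T x* = b^T y*. Confirmed.

45


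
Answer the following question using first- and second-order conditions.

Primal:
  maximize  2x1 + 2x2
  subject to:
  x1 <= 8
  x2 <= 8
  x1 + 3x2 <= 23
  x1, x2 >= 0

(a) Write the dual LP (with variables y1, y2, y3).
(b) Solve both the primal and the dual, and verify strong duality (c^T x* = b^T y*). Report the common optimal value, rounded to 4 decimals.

The standard primal-dual pair for 'max c^T x s.t. A x <= b, x >= 0' is:
  Dual:  min b^T y  s.t.  A^T y >= c,  y >= 0.

So the dual LP is:
  minimize  8y1 + 8y2 + 23y3
  subject to:
    y1 + y3 >= 2
    y2 + 3y3 >= 2
    y1, y2, y3 >= 0

Solving the primal: x* = (8, 5).
  primal value c^T x* = 26.
Solving the dual: y* = (1.3333, 0, 0.6667).
  dual value b^T y* = 26.
Strong duality: c^T x* = b^T y*. Confirmed.

26


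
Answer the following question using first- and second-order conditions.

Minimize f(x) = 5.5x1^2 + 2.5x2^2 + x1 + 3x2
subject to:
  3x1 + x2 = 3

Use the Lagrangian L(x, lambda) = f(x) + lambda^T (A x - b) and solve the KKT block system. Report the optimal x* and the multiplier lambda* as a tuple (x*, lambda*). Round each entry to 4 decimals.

Form the Lagrangian:
  L(x, lambda) = (1/2) x^T Q x + c^T x + lambda^T (A x - b)
Stationarity (grad_x L = 0): Q x + c + A^T lambda = 0.
Primal feasibility: A x = b.

This gives the KKT block system:
  [ Q   A^T ] [ x     ]   [-c ]
  [ A    0  ] [ lambda ] = [ b ]

Solving the linear system:
  x*      = (0.9464, 0.1607)
  lambda* = (-3.8036)
  f(x*)   = 6.4196

x* = (0.9464, 0.1607), lambda* = (-3.8036)


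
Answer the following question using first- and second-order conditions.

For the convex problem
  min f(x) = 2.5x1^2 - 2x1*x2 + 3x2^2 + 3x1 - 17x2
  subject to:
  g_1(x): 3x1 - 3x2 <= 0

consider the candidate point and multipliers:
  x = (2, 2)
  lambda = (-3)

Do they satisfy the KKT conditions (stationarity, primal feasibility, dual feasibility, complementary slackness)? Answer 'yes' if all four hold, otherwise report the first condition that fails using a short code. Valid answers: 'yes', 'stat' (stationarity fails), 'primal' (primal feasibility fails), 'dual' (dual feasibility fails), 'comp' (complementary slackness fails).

Gradient of f: grad f(x) = Q x + c = (9, -9)
Constraint values g_i(x) = a_i^T x - b_i:
  g_1((2, 2)) = 0
Stationarity residual: grad f(x) + sum_i lambda_i a_i = (0, 0)
  -> stationarity OK
Primal feasibility (all g_i <= 0): OK
Dual feasibility (all lambda_i >= 0): FAILS
Complementary slackness (lambda_i * g_i(x) = 0 for all i): OK

Verdict: the first failing condition is dual_feasibility -> dual.

dual


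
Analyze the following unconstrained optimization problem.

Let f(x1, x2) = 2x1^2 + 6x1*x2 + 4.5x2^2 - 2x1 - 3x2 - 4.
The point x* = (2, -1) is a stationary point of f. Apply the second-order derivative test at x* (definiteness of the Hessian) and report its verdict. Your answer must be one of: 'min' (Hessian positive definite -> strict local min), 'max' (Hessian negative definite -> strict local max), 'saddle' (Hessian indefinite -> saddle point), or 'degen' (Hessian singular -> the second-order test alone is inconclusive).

Compute the Hessian H = grad^2 f:
  H = [[4, 6], [6, 9]]
Verify stationarity: grad f(x*) = H x* + g = (0, 0).
Eigenvalues of H: 0, 13.
H has a zero eigenvalue (singular; positive semidefinite but not definite), so H is neither positive definite, negative definite, nor indefinite. The second-order test alone is inconclusive -> degen.
(Indeed, f is constant along the null direction of H through x*, so x* is not a strict local extremum.)

degen


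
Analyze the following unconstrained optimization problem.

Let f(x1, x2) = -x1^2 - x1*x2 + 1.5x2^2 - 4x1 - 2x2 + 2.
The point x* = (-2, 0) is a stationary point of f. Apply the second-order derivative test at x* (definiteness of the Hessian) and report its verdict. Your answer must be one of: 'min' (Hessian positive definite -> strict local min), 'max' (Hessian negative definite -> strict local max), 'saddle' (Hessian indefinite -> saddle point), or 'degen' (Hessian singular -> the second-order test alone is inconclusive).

Compute the Hessian H = grad^2 f:
  H = [[-2, -1], [-1, 3]]
Verify stationarity: grad f(x*) = H x* + g = (0, 0).
Eigenvalues of H: -2.1926, 3.1926.
Eigenvalues have mixed signs, so H is indefinite -> x* is a saddle point.

saddle


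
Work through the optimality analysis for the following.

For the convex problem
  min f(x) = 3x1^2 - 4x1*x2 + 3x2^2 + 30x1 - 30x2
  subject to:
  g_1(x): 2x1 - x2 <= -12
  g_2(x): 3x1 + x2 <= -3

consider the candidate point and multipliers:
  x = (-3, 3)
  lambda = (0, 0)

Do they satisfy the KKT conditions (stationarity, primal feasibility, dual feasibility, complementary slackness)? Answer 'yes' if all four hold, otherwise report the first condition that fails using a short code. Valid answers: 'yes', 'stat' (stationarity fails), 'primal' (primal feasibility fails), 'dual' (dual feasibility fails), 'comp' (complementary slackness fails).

Gradient of f: grad f(x) = Q x + c = (0, 0)
Constraint values g_i(x) = a_i^T x - b_i:
  g_1((-3, 3)) = 3
  g_2((-3, 3)) = -3
Stationarity residual: grad f(x) + sum_i lambda_i a_i = (0, 0)
  -> stationarity OK
Primal feasibility (all g_i <= 0): FAILS
Dual feasibility (all lambda_i >= 0): OK
Complementary slackness (lambda_i * g_i(x) = 0 for all i): OK

Verdict: the first failing condition is primal_feasibility -> primal.

primal


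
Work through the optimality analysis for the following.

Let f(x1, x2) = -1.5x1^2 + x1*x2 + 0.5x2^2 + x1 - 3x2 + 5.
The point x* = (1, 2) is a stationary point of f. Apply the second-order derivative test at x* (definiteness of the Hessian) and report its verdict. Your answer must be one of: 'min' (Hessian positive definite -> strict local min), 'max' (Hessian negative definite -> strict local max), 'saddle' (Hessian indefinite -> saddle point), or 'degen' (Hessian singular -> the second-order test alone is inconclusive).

Compute the Hessian H = grad^2 f:
  H = [[-3, 1], [1, 1]]
Verify stationarity: grad f(x*) = H x* + g = (0, 0).
Eigenvalues of H: -3.2361, 1.2361.
Eigenvalues have mixed signs, so H is indefinite -> x* is a saddle point.

saddle


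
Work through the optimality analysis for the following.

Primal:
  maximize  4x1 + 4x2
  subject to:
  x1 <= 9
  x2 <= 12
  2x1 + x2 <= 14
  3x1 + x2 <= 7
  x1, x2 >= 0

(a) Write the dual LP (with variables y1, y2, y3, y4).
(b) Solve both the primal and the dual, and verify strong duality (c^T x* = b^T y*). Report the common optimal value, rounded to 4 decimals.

The standard primal-dual pair for 'max c^T x s.t. A x <= b, x >= 0' is:
  Dual:  min b^T y  s.t.  A^T y >= c,  y >= 0.

So the dual LP is:
  minimize  9y1 + 12y2 + 14y3 + 7y4
  subject to:
    y1 + 2y3 + 3y4 >= 4
    y2 + y3 + y4 >= 4
    y1, y2, y3, y4 >= 0

Solving the primal: x* = (0, 7).
  primal value c^T x* = 28.
Solving the dual: y* = (0, 0, 0, 4).
  dual value b^T y* = 28.
Strong duality: c^T x* = b^T y*. Confirmed.

28


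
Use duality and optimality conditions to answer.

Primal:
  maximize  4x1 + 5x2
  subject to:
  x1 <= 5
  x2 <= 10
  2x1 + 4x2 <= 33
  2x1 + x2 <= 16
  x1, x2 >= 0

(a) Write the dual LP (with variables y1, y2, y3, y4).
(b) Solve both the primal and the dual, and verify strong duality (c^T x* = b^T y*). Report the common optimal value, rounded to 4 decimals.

The standard primal-dual pair for 'max c^T x s.t. A x <= b, x >= 0' is:
  Dual:  min b^T y  s.t.  A^T y >= c,  y >= 0.

So the dual LP is:
  minimize  5y1 + 10y2 + 33y3 + 16y4
  subject to:
    y1 + 2y3 + 2y4 >= 4
    y2 + 4y3 + y4 >= 5
    y1, y2, y3, y4 >= 0

Solving the primal: x* = (5, 5.75).
  primal value c^T x* = 48.75.
Solving the dual: y* = (1.5, 0, 1.25, 0).
  dual value b^T y* = 48.75.
Strong duality: c^T x* = b^T y*. Confirmed.

48.75


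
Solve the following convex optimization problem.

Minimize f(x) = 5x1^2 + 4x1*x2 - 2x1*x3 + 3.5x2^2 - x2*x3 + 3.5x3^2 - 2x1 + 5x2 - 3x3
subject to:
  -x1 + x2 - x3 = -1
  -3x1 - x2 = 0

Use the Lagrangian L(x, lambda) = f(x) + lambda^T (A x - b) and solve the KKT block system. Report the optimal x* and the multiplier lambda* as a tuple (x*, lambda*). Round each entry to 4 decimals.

Form the Lagrangian:
  L(x, lambda) = (1/2) x^T Q x + c^T x + lambda^T (A x - b)
Stationarity (grad_x L = 0): Q x + c + A^T lambda = 0.
Primal feasibility: A x = b.

This gives the KKT block system:
  [ Q   A^T ] [ x     ]   [-c ]
  [ A    0  ] [ lambda ] = [ b ]

Solving the linear system:
  x*      = (0.2092, -0.6275, 0.1634)
  lambda* = (-1.6471, -0.366)
  f(x*)   = -2.8464

x* = (0.2092, -0.6275, 0.1634), lambda* = (-1.6471, -0.366)


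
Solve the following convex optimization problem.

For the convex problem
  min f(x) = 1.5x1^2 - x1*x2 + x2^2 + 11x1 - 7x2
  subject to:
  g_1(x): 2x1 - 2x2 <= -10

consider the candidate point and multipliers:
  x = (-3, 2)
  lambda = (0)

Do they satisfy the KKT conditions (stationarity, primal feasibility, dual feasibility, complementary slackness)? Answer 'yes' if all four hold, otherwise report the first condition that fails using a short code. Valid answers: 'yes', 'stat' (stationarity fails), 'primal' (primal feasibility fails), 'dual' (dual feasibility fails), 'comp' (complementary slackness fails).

Gradient of f: grad f(x) = Q x + c = (0, 0)
Constraint values g_i(x) = a_i^T x - b_i:
  g_1((-3, 2)) = 0
Stationarity residual: grad f(x) + sum_i lambda_i a_i = (0, 0)
  -> stationarity OK
Primal feasibility (all g_i <= 0): OK
Dual feasibility (all lambda_i >= 0): OK
Complementary slackness (lambda_i * g_i(x) = 0 for all i): OK

Verdict: yes, KKT holds.

yes


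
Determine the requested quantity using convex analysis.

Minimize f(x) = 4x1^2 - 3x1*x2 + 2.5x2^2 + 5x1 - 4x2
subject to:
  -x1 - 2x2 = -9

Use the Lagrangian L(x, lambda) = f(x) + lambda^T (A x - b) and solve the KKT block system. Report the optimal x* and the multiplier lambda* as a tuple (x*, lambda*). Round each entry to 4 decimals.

Form the Lagrangian:
  L(x, lambda) = (1/2) x^T Q x + c^T x + lambda^T (A x - b)
Stationarity (grad_x L = 0): Q x + c + A^T lambda = 0.
Primal feasibility: A x = b.

This gives the KKT block system:
  [ Q   A^T ] [ x     ]   [-c ]
  [ A    0  ] [ lambda ] = [ b ]

Solving the linear system:
  x*      = (1.449, 3.7755)
  lambda* = (5.2653)
  f(x*)   = 19.7653

x* = (1.449, 3.7755), lambda* = (5.2653)


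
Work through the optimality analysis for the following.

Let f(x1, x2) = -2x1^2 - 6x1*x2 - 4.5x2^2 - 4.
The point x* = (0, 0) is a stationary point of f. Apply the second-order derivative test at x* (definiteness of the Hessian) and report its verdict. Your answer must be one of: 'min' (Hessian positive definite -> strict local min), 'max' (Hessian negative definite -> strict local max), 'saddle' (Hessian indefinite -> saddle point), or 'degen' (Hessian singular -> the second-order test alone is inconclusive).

Compute the Hessian H = grad^2 f:
  H = [[-4, -6], [-6, -9]]
Verify stationarity: grad f(x*) = H x* + g = (0, 0).
Eigenvalues of H: -13, 0.
H has a zero eigenvalue (singular; negative semidefinite but not definite), so H is neither positive definite, negative definite, nor indefinite. The second-order test alone is inconclusive -> degen.
(Indeed, f is constant along the null direction of H through x*, so x* is not a strict local extremum.)

degen


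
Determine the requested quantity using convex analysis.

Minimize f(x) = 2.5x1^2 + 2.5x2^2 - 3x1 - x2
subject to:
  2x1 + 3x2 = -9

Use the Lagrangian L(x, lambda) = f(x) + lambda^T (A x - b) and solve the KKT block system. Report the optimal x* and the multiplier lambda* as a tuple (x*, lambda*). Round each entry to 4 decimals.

Form the Lagrangian:
  L(x, lambda) = (1/2) x^T Q x + c^T x + lambda^T (A x - b)
Stationarity (grad_x L = 0): Q x + c + A^T lambda = 0.
Primal feasibility: A x = b.

This gives the KKT block system:
  [ Q   A^T ] [ x     ]   [-c ]
  [ A    0  ] [ lambda ] = [ b ]

Solving the linear system:
  x*      = (-1.0615, -2.2923)
  lambda* = (4.1538)
  f(x*)   = 21.4308

x* = (-1.0615, -2.2923), lambda* = (4.1538)


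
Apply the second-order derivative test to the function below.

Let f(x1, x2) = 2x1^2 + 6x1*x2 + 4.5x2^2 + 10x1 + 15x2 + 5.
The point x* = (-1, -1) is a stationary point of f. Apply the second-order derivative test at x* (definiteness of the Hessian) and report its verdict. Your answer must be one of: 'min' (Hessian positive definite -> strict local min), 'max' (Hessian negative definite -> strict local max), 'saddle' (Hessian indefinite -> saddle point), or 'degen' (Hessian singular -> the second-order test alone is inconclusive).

Compute the Hessian H = grad^2 f:
  H = [[4, 6], [6, 9]]
Verify stationarity: grad f(x*) = H x* + g = (0, 0).
Eigenvalues of H: 0, 13.
H has a zero eigenvalue (singular; positive semidefinite but not definite), so H is neither positive definite, negative definite, nor indefinite. The second-order test alone is inconclusive -> degen.
(Indeed, f is constant along the null direction of H through x*, so x* is not a strict local extremum.)

degen


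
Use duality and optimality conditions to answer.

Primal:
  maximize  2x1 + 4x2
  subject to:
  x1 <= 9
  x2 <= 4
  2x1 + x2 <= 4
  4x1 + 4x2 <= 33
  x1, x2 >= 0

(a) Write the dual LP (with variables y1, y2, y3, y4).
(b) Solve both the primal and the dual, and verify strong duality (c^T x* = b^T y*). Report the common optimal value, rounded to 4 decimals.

The standard primal-dual pair for 'max c^T x s.t. A x <= b, x >= 0' is:
  Dual:  min b^T y  s.t.  A^T y >= c,  y >= 0.

So the dual LP is:
  minimize  9y1 + 4y2 + 4y3 + 33y4
  subject to:
    y1 + 2y3 + 4y4 >= 2
    y2 + y3 + 4y4 >= 4
    y1, y2, y3, y4 >= 0

Solving the primal: x* = (0, 4).
  primal value c^T x* = 16.
Solving the dual: y* = (0, 3, 1, 0).
  dual value b^T y* = 16.
Strong duality: c^T x* = b^T y*. Confirmed.

16


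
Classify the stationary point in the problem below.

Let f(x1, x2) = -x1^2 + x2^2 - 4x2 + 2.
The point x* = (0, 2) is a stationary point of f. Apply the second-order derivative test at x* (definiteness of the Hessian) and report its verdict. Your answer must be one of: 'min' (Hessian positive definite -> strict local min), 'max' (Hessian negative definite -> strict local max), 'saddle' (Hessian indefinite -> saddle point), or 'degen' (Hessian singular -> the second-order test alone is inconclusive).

Compute the Hessian H = grad^2 f:
  H = [[-2, 0], [0, 2]]
Verify stationarity: grad f(x*) = H x* + g = (0, 0).
Eigenvalues of H: -2, 2.
Eigenvalues have mixed signs, so H is indefinite -> x* is a saddle point.

saddle


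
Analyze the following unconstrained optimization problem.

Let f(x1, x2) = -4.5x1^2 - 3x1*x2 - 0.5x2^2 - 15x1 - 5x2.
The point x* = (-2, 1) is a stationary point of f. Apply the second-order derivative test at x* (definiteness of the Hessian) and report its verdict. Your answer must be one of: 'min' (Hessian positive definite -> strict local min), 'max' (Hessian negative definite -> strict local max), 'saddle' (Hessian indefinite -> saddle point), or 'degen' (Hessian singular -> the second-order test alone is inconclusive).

Compute the Hessian H = grad^2 f:
  H = [[-9, -3], [-3, -1]]
Verify stationarity: grad f(x*) = H x* + g = (0, 0).
Eigenvalues of H: -10, 0.
H has a zero eigenvalue (singular; negative semidefinite but not definite), so H is neither positive definite, negative definite, nor indefinite. The second-order test alone is inconclusive -> degen.
(Indeed, f is constant along the null direction of H through x*, so x* is not a strict local extremum.)

degen


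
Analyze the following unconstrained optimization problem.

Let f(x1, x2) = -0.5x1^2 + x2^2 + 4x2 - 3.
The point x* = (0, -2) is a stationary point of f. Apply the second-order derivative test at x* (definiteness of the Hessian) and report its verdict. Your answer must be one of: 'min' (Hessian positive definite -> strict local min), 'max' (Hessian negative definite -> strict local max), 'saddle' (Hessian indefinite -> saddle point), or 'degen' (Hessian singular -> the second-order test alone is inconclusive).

Compute the Hessian H = grad^2 f:
  H = [[-1, 0], [0, 2]]
Verify stationarity: grad f(x*) = H x* + g = (0, 0).
Eigenvalues of H: -1, 2.
Eigenvalues have mixed signs, so H is indefinite -> x* is a saddle point.

saddle


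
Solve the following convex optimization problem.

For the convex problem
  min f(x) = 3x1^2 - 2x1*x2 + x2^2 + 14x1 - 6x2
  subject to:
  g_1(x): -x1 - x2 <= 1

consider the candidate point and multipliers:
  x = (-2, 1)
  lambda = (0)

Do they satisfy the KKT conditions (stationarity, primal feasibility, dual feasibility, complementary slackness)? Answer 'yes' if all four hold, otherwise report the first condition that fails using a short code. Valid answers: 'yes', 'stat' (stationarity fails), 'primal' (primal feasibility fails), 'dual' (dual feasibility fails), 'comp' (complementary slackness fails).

Gradient of f: grad f(x) = Q x + c = (0, 0)
Constraint values g_i(x) = a_i^T x - b_i:
  g_1((-2, 1)) = 0
Stationarity residual: grad f(x) + sum_i lambda_i a_i = (0, 0)
  -> stationarity OK
Primal feasibility (all g_i <= 0): OK
Dual feasibility (all lambda_i >= 0): OK
Complementary slackness (lambda_i * g_i(x) = 0 for all i): OK

Verdict: yes, KKT holds.

yes


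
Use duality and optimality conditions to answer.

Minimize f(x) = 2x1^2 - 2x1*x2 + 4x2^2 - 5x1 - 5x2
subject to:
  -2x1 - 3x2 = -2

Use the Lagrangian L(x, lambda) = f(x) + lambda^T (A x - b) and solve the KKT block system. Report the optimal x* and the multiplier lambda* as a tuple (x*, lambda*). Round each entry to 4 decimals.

Form the Lagrangian:
  L(x, lambda) = (1/2) x^T Q x + c^T x + lambda^T (A x - b)
Stationarity (grad_x L = 0): Q x + c + A^T lambda = 0.
Primal feasibility: A x = b.

This gives the KKT block system:
  [ Q   A^T ] [ x     ]   [-c ]
  [ A    0  ] [ lambda ] = [ b ]

Solving the linear system:
  x*      = (0.6413, 0.2391)
  lambda* = (-1.4565)
  f(x*)   = -3.6576

x* = (0.6413, 0.2391), lambda* = (-1.4565)


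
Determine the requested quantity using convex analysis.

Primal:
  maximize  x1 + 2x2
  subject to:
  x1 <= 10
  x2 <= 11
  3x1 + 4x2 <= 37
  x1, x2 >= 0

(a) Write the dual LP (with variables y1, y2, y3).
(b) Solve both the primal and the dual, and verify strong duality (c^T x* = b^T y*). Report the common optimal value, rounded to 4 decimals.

The standard primal-dual pair for 'max c^T x s.t. A x <= b, x >= 0' is:
  Dual:  min b^T y  s.t.  A^T y >= c,  y >= 0.

So the dual LP is:
  minimize  10y1 + 11y2 + 37y3
  subject to:
    y1 + 3y3 >= 1
    y2 + 4y3 >= 2
    y1, y2, y3 >= 0

Solving the primal: x* = (0, 9.25).
  primal value c^T x* = 18.5.
Solving the dual: y* = (0, 0, 0.5).
  dual value b^T y* = 18.5.
Strong duality: c^T x* = b^T y*. Confirmed.

18.5
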